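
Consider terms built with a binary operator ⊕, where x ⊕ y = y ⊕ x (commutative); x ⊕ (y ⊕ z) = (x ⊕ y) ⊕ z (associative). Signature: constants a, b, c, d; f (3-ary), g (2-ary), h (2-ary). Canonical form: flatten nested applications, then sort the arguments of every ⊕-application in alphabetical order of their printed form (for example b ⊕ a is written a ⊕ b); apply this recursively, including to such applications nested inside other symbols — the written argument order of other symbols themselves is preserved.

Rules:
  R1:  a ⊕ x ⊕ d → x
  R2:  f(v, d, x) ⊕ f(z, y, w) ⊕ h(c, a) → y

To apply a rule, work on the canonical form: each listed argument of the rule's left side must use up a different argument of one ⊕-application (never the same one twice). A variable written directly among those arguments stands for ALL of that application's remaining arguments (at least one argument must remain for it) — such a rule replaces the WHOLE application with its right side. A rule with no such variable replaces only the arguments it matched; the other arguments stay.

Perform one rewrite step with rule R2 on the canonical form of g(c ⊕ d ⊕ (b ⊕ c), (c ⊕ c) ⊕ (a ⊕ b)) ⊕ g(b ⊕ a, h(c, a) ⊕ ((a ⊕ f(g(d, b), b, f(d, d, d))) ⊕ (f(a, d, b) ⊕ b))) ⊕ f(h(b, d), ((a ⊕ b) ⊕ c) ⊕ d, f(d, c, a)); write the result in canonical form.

Answer: f(h(b, d), a ⊕ b ⊕ c ⊕ d, f(d, c, a)) ⊕ g(a ⊕ b, a ⊕ b ⊕ b) ⊕ g(b ⊕ c ⊕ c ⊕ d, a ⊕ b ⊕ c ⊕ c)

Derivation:
Canonical form:  f(h(b, d), a ⊕ b ⊕ c ⊕ d, f(d, c, a)) ⊕ g(a ⊕ b, a ⊕ b ⊕ f(a, d, b) ⊕ f(g(d, b), b, f(d, d, d)) ⊕ h(c, a)) ⊕ g(b ⊕ c ⊕ c ⊕ d, a ⊕ b ⊕ c ⊕ c)
Apply R2:  consuming f(a, d, b), f(g(d, b), b, f(d, d, d)), h(c, a);  v := a, w := f(d, d, d), x := b, y := b, z := g(d, b)
Result:  f(h(b, d), a ⊕ b ⊕ c ⊕ d, f(d, c, a)) ⊕ g(a ⊕ b, a ⊕ b ⊕ b) ⊕ g(b ⊕ c ⊕ c ⊕ d, a ⊕ b ⊕ c ⊕ c)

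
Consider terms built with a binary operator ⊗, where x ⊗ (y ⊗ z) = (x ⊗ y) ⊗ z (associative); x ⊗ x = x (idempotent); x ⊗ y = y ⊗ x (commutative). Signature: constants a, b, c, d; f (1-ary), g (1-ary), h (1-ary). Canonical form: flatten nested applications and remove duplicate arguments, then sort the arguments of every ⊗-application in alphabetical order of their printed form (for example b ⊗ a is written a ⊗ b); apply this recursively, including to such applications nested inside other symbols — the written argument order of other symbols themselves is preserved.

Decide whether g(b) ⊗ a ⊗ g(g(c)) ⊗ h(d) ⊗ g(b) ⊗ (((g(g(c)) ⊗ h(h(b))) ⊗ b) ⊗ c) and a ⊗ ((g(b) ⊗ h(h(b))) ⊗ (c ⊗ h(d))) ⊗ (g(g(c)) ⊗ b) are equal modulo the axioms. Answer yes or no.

Left:  g(b) ⊗ a ⊗ g(g(c)) ⊗ h(d) ⊗ g(b) ⊗ (((g(g(c)) ⊗ h(h(b))) ⊗ b) ⊗ c)
  Flatten:  g(b) ⊗ a ⊗ g(g(c)) ⊗ h(d) ⊗ g(b) ⊗ g(g(c)) ⊗ h(h(b)) ⊗ b ⊗ c
  Idempotence:  drop duplicate g(b), g(g(c))
  Order the arguments:  a ⊗ b ⊗ c ⊗ g(b) ⊗ g(g(c)) ⊗ h(d) ⊗ h(h(b))
Right:  a ⊗ ((g(b) ⊗ h(h(b))) ⊗ (c ⊗ h(d))) ⊗ (g(g(c)) ⊗ b)
  Un-nest:  a ⊗ g(b) ⊗ h(h(b)) ⊗ c ⊗ h(d) ⊗ g(g(c)) ⊗ b
  Sort:  a ⊗ b ⊗ c ⊗ g(b) ⊗ g(g(c)) ⊗ h(d) ⊗ h(h(b))

Answer: yes — both canonical forms are a ⊗ b ⊗ c ⊗ g(b) ⊗ g(g(c)) ⊗ h(d) ⊗ h(h(b))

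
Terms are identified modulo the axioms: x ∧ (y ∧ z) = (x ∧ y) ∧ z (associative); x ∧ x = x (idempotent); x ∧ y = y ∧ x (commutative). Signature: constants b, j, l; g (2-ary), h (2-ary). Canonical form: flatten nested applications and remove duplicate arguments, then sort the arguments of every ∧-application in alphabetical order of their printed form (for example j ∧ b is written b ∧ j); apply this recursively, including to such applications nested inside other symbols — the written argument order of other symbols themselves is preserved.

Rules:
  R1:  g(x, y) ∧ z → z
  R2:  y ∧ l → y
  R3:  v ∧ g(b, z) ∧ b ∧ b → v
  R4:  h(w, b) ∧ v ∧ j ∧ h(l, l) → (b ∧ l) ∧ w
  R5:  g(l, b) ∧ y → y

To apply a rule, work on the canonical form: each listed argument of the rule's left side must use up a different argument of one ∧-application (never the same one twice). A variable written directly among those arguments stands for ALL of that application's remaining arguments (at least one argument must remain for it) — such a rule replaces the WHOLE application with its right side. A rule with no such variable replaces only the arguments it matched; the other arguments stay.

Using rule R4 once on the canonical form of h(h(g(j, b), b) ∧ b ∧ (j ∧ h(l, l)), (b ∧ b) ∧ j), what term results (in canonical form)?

Canonical form:  h(b ∧ h(g(j, b), b) ∧ h(l, l) ∧ j, b ∧ j)
R4 matches:  uses h(g(j, b), b), h(l, l), j;  v := b, w := g(j, b)
Every leftover argument binds to the variable; the entire application is replaced.
Giving:  h(b ∧ g(j, b) ∧ l, b ∧ j)

Answer: h(b ∧ g(j, b) ∧ l, b ∧ j)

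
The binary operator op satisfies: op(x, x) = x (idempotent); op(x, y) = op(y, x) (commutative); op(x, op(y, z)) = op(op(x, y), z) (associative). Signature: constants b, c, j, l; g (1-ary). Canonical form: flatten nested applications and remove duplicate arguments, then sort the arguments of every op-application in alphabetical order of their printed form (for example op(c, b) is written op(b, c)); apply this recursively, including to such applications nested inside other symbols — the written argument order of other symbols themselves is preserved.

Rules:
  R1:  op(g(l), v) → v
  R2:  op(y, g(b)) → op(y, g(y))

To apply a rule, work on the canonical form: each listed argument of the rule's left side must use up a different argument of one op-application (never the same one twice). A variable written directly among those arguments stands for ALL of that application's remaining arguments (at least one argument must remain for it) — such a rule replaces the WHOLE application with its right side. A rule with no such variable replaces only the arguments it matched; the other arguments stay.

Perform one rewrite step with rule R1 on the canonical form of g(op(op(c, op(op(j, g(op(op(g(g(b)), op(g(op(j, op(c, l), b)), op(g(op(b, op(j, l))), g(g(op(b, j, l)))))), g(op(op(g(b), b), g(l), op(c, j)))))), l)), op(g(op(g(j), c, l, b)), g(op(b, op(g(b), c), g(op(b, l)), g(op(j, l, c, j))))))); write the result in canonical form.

Answer: g(op(c, g(op(b, c, g(b), g(op(b, l)), g(op(c, j, l)))), g(op(b, c, g(j), l)), g(op(g(g(b)), g(g(op(b, j, l))), g(op(b, c, g(b), j)), g(op(b, c, j, l)), g(op(b, j, l)))), j, l))

Derivation:
Canonical form:  g(op(c, g(op(b, c, g(b), g(op(b, l)), g(op(c, j, l)))), g(op(b, c, g(j), l)), g(op(g(g(b)), g(g(op(b, j, l))), g(op(b, c, g(b), g(l), j)), g(op(b, c, j, l)), g(op(b, j, l)))), j, l))
R1 matches:  uses g(l);  v := op(b, c, g(b), j)
The extension variable absorbs all remaining arguments, so the whole application is rewritten.
Giving:  g(op(c, g(op(b, c, g(b), g(op(b, l)), g(op(c, j, l)))), g(op(b, c, g(j), l)), g(op(g(g(b)), g(g(op(b, j, l))), g(op(b, c, g(b), j)), g(op(b, c, j, l)), g(op(b, j, l)))), j, l))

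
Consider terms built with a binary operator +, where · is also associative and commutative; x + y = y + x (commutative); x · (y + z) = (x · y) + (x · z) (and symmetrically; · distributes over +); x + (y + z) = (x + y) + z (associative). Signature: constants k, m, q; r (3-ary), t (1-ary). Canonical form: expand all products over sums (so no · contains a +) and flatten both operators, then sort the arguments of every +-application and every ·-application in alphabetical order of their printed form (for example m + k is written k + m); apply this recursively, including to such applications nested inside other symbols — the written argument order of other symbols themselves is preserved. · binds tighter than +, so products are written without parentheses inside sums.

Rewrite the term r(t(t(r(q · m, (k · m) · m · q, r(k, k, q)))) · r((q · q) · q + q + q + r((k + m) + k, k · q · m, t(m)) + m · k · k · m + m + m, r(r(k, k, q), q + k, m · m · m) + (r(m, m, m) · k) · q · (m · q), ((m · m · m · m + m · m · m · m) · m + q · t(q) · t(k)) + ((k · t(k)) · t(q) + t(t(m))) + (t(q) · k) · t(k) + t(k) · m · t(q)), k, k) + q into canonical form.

Expand products over sums:  r(r(k · k · m · m + m + m + q + q + q · q · q + r(k + k + m, k · m · q, t(m)), k · m · q · q · r(m, m, m) + r(r(k, k, q), k + q, m · m · m), k · t(k) · t(q) + k · t(k) · t(q) + m · m · m · m · m + m · m · m · m · m + m · t(k) · t(q) + q · t(k) · t(q) + t(t(m))) · t(t(r(m · q, k · m · m · q, r(k, k, q)))), k, k) + q
Order the arguments:  q + r(r(k · k · m · m + m + m + q + q + q · q · q + r(k + k + m, k · m · q, t(m)), k · m · q · q · r(m, m, m) + r(r(k, k, q), k + q, m · m · m), k · t(k) · t(q) + k · t(k) · t(q) + m · m · m · m · m + m · m · m · m · m + m · t(k) · t(q) + q · t(k) · t(q) + t(t(m))) · t(t(r(m · q, k · m · m · q, r(k, k, q)))), k, k)

Answer: q + r(r(k · k · m · m + m + m + q + q + q · q · q + r(k + k + m, k · m · q, t(m)), k · m · q · q · r(m, m, m) + r(r(k, k, q), k + q, m · m · m), k · t(k) · t(q) + k · t(k) · t(q) + m · m · m · m · m + m · m · m · m · m + m · t(k) · t(q) + q · t(k) · t(q) + t(t(m))) · t(t(r(m · q, k · m · m · q, r(k, k, q)))), k, k)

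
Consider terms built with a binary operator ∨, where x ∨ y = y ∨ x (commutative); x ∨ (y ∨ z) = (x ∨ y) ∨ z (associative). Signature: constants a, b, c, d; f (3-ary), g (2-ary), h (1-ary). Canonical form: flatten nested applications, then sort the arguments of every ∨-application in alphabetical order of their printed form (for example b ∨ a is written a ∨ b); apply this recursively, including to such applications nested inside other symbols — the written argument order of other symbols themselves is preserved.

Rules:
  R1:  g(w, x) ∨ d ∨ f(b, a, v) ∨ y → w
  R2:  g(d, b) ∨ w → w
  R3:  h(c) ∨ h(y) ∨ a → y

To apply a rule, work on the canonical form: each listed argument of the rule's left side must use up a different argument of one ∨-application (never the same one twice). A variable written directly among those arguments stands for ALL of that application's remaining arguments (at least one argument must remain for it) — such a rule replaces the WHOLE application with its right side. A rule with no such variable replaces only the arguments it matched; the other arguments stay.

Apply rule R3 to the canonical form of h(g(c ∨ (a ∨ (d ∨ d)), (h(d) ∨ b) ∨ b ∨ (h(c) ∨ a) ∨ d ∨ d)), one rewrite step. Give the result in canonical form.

Answer: h(g(a ∨ c ∨ d ∨ d, b ∨ b ∨ d ∨ d ∨ d))

Derivation:
Canonical form:  h(g(a ∨ c ∨ d ∨ d, a ∨ b ∨ b ∨ d ∨ d ∨ h(c) ∨ h(d)))
Match R3:  consume a, h(c), h(d);  y := d
Result:  h(g(a ∨ c ∨ d ∨ d, b ∨ b ∨ d ∨ d ∨ d))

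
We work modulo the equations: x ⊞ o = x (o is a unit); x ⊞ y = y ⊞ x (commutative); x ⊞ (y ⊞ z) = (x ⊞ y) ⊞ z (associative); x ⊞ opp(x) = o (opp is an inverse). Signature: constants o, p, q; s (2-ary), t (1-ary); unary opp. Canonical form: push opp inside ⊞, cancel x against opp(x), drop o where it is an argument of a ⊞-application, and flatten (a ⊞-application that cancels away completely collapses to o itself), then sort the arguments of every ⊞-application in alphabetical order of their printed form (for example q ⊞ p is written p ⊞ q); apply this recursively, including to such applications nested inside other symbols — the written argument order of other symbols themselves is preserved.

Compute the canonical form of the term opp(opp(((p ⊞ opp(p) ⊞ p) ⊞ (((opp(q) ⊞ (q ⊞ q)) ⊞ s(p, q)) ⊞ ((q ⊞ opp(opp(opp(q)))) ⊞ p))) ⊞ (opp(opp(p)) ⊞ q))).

Answer: p ⊞ p ⊞ p ⊞ q ⊞ q ⊞ s(p, q)

Derivation:
Push opp inside:  distribute opp over ⊞ and collapse double opp
Collect terms:  p ⊞ p ⊞ p ⊞ q ⊞ q ⊞ s(p, q)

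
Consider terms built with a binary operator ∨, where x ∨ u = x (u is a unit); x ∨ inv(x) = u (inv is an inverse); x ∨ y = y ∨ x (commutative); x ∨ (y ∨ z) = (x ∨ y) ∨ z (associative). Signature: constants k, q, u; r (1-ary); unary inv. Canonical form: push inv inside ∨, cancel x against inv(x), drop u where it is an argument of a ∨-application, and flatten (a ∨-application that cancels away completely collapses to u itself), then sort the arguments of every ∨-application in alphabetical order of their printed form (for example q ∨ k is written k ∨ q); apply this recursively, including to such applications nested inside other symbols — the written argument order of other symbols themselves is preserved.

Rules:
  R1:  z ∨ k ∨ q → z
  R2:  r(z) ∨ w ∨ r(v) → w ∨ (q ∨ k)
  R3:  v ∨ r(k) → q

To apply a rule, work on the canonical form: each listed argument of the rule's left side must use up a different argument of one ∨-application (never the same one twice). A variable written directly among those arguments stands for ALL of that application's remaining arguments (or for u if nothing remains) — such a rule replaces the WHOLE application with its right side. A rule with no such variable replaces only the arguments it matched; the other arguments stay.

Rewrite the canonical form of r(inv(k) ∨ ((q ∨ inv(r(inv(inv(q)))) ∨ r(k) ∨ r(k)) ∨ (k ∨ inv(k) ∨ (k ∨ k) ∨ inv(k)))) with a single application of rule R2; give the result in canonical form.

Answer: r(inv(r(q)) ∨ k ∨ q ∨ q)

Derivation:
Canonical form:  r(inv(r(q)) ∨ q ∨ r(k) ∨ r(k))
Match R2:  consume r(k), r(k);  v := k, w := inv(r(q)) ∨ q, z := k
Every leftover argument binds to the variable; the entire application is replaced.
Giving:  r(inv(r(q)) ∨ k ∨ q ∨ q)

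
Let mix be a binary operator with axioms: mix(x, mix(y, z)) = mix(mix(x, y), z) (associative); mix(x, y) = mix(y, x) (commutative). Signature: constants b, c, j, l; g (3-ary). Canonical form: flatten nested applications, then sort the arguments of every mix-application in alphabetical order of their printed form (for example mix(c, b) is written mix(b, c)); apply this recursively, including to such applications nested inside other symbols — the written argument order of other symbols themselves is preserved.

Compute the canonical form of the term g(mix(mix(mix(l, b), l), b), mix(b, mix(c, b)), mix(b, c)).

Work inside:  mix(mix(mix(l, b), l), b)
Merge nested applications:  mix(l, b, l, b)
Sort:  mix(b, b, l, l)
Reassemble:  g(mix(b, b, l, l), mix(b, b, c), mix(b, c))

Answer: g(mix(b, b, l, l), mix(b, b, c), mix(b, c))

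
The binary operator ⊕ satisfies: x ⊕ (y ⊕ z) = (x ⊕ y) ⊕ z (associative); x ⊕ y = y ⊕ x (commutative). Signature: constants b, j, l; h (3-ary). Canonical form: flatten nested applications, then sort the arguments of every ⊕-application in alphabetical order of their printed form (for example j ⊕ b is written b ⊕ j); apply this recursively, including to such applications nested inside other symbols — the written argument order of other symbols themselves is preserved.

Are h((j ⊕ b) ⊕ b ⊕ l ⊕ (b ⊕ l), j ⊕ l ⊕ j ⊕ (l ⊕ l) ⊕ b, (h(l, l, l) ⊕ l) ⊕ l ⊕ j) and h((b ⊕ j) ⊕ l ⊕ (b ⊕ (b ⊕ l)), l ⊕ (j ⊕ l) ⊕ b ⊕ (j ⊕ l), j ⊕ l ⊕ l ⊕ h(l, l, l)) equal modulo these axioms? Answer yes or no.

Left:  h((j ⊕ b) ⊕ b ⊕ l ⊕ (b ⊕ l), j ⊕ l ⊕ j ⊕ (l ⊕ l) ⊕ b, (h(l, l, l) ⊕ l) ⊕ l ⊕ j)
  Work inside:  (h(l, l, l) ⊕ l) ⊕ l ⊕ j
  Flatten:  h(l, l, l) ⊕ l ⊕ l ⊕ j
  Order the arguments:  h(l, l, l) ⊕ j ⊕ l ⊕ l
  Reassemble:  h(b ⊕ b ⊕ b ⊕ j ⊕ l ⊕ l, b ⊕ j ⊕ j ⊕ l ⊕ l ⊕ l, h(l, l, l) ⊕ j ⊕ l ⊕ l)
Right:  h((b ⊕ j) ⊕ l ⊕ (b ⊕ (b ⊕ l)), l ⊕ (j ⊕ l) ⊕ b ⊕ (j ⊕ l), j ⊕ l ⊕ l ⊕ h(l, l, l))
  Work inside:  (b ⊕ j) ⊕ l ⊕ (b ⊕ (b ⊕ l))
  Flatten:  b ⊕ j ⊕ l ⊕ b ⊕ b ⊕ l
  Sort arguments:  b ⊕ b ⊕ b ⊕ j ⊕ l ⊕ l
  Reassemble:  h(b ⊕ b ⊕ b ⊕ j ⊕ l ⊕ l, b ⊕ j ⊕ j ⊕ l ⊕ l ⊕ l, h(l, l, l) ⊕ j ⊕ l ⊕ l)

Answer: yes — both canonical forms are h(b ⊕ b ⊕ b ⊕ j ⊕ l ⊕ l, b ⊕ j ⊕ j ⊕ l ⊕ l ⊕ l, h(l, l, l) ⊕ j ⊕ l ⊕ l)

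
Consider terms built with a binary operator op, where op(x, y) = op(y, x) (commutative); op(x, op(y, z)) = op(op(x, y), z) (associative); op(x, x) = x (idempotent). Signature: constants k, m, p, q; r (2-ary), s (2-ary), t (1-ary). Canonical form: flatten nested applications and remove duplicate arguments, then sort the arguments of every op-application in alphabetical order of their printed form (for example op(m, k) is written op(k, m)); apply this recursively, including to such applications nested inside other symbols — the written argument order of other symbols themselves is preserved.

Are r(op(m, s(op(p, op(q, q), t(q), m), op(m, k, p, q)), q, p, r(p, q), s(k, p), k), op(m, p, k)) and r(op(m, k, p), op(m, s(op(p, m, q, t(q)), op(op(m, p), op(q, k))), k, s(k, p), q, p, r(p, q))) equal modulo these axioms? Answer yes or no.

Answer: no — r(op(k, m, p, q, r(p, q), s(k, p), s(op(m, p, q, t(q)), op(k, m, p, q))), op(k, m, p)) vs r(op(k, m, p), op(k, m, p, q, r(p, q), s(k, p), s(op(m, p, q, t(q)), op(k, m, p, q))))

Derivation:
Left:  r(op(m, s(op(p, op(q, q), t(q), m), op(m, k, p, q)), q, p, r(p, q), s(k, p), k), op(m, p, k))
  Work inside:  op(m, s(op(p, op(q, q), t(q), m), op(m, k, p, q)), q, p, r(p, q), s(k, p), k)
  Inside:  s(op(p, op(q, q), t(q), m), op(m, k, p, q))  →  s(op(m, p, q, t(q)), op(k, m, p, q))
  Sort arguments:  op(k, m, p, q, r(p, q), s(k, p), s(op(m, p, q, t(q)), op(k, m, p, q)))
  Rebuild:  r(op(k, m, p, q, r(p, q), s(k, p), s(op(m, p, q, t(q)), op(k, m, p, q))), op(k, m, p))
Right:  r(op(m, k, p), op(m, s(op(p, m, q, t(q)), op(op(m, p), op(q, k))), k, s(k, p), q, p, r(p, q)))
  Descend into:  op(m, s(op(p, m, q, t(q)), op(op(m, p), op(q, k))), k, s(k, p), q, p, r(p, q))
  Simplify inside:  s(op(p, m, q, t(q)), op(op(m, p), op(q, k)))  →  s(op(m, p, q, t(q)), op(k, m, p, q))
  Sort:  op(k, m, p, q, r(p, q), s(k, p), s(op(m, p, q, t(q)), op(k, m, p, q)))
  Reassemble:  r(op(k, m, p), op(k, m, p, q, r(p, q), s(k, p), s(op(m, p, q, t(q)), op(k, m, p, q))))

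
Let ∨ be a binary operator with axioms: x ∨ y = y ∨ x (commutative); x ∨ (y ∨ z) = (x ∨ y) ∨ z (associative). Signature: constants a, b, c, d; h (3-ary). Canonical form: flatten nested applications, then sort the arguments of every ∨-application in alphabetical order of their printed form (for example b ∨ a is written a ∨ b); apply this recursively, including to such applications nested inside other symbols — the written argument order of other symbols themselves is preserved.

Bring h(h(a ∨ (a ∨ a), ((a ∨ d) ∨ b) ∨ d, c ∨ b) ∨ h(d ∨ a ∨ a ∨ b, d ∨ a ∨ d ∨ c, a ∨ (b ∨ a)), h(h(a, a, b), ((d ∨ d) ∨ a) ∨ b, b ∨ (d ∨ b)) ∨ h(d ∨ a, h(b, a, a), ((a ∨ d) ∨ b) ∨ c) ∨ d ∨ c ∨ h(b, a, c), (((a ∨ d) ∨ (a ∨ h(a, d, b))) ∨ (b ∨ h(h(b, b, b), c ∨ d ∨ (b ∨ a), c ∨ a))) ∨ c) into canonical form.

Answer: h(h(a ∨ a ∨ a, a ∨ b ∨ d ∨ d, b ∨ c) ∨ h(a ∨ a ∨ b ∨ d, a ∨ c ∨ d ∨ d, a ∨ a ∨ b), c ∨ d ∨ h(a ∨ d, h(b, a, a), a ∨ b ∨ c ∨ d) ∨ h(b, a, c) ∨ h(h(a, a, b), a ∨ b ∨ d ∨ d, b ∨ b ∨ d), a ∨ a ∨ b ∨ c ∨ d ∨ h(a, d, b) ∨ h(h(b, b, b), a ∨ b ∨ c ∨ d, a ∨ c))

Derivation:
Work inside:  h(h(a, a, b), ((d ∨ d) ∨ a) ∨ b, b ∨ (d ∨ b)) ∨ h(d ∨ a, h(b, a, a), ((a ∨ d) ∨ b) ∨ c) ∨ d ∨ c ∨ h(b, a, c)
Inside:  h(h(a, a, b), ((d ∨ d) ∨ a) ∨ b, b ∨ (d ∨ b))  →  h(h(a, a, b), a ∨ b ∨ d ∨ d, b ∨ b ∨ d)
Canonicalize subterm:  h(d ∨ a, h(b, a, a), ((a ∨ d) ∨ b) ∨ c)  →  h(a ∨ d, h(b, a, a), a ∨ b ∨ c ∨ d)
Sort arguments:  c ∨ d ∨ h(a ∨ d, h(b, a, a), a ∨ b ∨ c ∨ d) ∨ h(b, a, c) ∨ h(h(a, a, b), a ∨ b ∨ d ∨ d, b ∨ b ∨ d)
Rebuild:  h(h(a ∨ a ∨ a, a ∨ b ∨ d ∨ d, b ∨ c) ∨ h(a ∨ a ∨ b ∨ d, a ∨ c ∨ d ∨ d, a ∨ a ∨ b), c ∨ d ∨ h(a ∨ d, h(b, a, a), a ∨ b ∨ c ∨ d) ∨ h(b, a, c) ∨ h(h(a, a, b), a ∨ b ∨ d ∨ d, b ∨ b ∨ d), a ∨ a ∨ b ∨ c ∨ d ∨ h(a, d, b) ∨ h(h(b, b, b), a ∨ b ∨ c ∨ d, a ∨ c))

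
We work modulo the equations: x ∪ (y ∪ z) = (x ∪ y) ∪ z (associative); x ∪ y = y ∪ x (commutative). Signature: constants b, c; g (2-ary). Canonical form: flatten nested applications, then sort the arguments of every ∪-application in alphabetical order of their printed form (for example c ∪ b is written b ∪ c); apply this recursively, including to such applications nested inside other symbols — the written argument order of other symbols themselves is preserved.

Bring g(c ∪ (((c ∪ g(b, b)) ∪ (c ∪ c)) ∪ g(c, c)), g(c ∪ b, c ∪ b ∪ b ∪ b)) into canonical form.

Answer: g(c ∪ c ∪ c ∪ c ∪ g(b, b) ∪ g(c, c), g(b ∪ c, b ∪ b ∪ b ∪ c))

Derivation:
Focus inside:  c ∪ (((c ∪ g(b, b)) ∪ (c ∪ c)) ∪ g(c, c))
Flatten:  c ∪ c ∪ g(b, b) ∪ c ∪ c ∪ g(c, c)
Order the arguments:  c ∪ c ∪ c ∪ c ∪ g(b, b) ∪ g(c, c)
Rebuild:  g(c ∪ c ∪ c ∪ c ∪ g(b, b) ∪ g(c, c), g(b ∪ c, b ∪ b ∪ b ∪ c))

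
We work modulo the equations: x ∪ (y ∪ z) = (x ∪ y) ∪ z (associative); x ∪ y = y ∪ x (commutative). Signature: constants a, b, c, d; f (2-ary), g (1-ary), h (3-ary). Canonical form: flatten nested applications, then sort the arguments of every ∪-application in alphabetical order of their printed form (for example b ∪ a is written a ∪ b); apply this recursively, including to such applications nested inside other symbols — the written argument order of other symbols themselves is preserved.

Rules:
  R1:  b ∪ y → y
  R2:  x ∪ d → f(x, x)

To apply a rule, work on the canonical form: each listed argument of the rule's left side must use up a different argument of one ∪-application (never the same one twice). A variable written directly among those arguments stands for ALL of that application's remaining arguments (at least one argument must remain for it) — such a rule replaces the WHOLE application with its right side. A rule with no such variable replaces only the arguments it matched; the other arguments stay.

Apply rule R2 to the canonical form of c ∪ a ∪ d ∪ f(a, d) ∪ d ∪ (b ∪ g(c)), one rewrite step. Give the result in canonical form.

Answer: f(a ∪ b ∪ c ∪ d ∪ f(a, d) ∪ g(c), a ∪ b ∪ c ∪ d ∪ f(a, d) ∪ g(c))

Derivation:
Canonical form:  a ∪ b ∪ c ∪ d ∪ d ∪ f(a, d) ∪ g(c)
Match R2:  consume d;  x := a ∪ b ∪ c ∪ d ∪ f(a, d) ∪ g(c)
The variable takes the whole remainder — replace the entire application.
New term:  f(a ∪ b ∪ c ∪ d ∪ f(a, d) ∪ g(c), a ∪ b ∪ c ∪ d ∪ f(a, d) ∪ g(c))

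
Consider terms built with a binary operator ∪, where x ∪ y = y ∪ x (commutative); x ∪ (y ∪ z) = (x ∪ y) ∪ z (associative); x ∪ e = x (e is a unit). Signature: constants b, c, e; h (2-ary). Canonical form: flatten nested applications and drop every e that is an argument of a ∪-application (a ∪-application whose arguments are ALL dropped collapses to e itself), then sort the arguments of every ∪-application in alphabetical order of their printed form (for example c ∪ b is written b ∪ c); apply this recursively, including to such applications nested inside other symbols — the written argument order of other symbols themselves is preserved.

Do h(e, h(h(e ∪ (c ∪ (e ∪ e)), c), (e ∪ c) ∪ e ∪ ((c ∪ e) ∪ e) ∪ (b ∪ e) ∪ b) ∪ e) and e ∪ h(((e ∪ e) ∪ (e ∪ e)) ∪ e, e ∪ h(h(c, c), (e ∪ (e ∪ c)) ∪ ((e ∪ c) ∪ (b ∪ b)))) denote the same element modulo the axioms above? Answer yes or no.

Left:  h(e, h(h(e ∪ (c ∪ (e ∪ e)), c), (e ∪ c) ∪ e ∪ ((c ∪ e) ∪ e) ∪ (b ∪ e) ∪ b) ∪ e)
  Focus inside:  h(h(e ∪ (c ∪ (e ∪ e)), c), (e ∪ c) ∪ e ∪ ((c ∪ e) ∪ e) ∪ (b ∪ e) ∪ b) ∪ e
  Simplify inside:  h(h(e ∪ (c ∪ (e ∪ e)), c), (e ∪ c) ∪ e ∪ ((c ∪ e) ∪ e) ∪ (b ∪ e) ∪ b)  →  h(h(c, c), b ∪ b ∪ c ∪ c)
  Drop the unit:  drop e
  Sort arguments:  h(h(c, c), b ∪ b ∪ c ∪ c)
  Put back:  h(e, h(h(c, c), b ∪ b ∪ c ∪ c))
Right:  e ∪ h(((e ∪ e) ∪ (e ∪ e)) ∪ e, e ∪ h(h(c, c), (e ∪ (e ∪ c)) ∪ ((e ∪ c) ∪ (b ∪ b))))
  Simplify inside:  h(((e ∪ e) ∪ (e ∪ e)) ∪ e, e ∪ h(h(c, c), (e ∪ (e ∪ c)) ∪ ((e ∪ c) ∪ (b ∪ b))))  →  h(e, h(h(c, c), b ∪ b ∪ c ∪ c))
  Drop the unit:  drop e
  Order the arguments:  h(e, h(h(c, c), b ∪ b ∪ c ∪ c))

Answer: yes — both canonical forms are h(e, h(h(c, c), b ∪ b ∪ c ∪ c))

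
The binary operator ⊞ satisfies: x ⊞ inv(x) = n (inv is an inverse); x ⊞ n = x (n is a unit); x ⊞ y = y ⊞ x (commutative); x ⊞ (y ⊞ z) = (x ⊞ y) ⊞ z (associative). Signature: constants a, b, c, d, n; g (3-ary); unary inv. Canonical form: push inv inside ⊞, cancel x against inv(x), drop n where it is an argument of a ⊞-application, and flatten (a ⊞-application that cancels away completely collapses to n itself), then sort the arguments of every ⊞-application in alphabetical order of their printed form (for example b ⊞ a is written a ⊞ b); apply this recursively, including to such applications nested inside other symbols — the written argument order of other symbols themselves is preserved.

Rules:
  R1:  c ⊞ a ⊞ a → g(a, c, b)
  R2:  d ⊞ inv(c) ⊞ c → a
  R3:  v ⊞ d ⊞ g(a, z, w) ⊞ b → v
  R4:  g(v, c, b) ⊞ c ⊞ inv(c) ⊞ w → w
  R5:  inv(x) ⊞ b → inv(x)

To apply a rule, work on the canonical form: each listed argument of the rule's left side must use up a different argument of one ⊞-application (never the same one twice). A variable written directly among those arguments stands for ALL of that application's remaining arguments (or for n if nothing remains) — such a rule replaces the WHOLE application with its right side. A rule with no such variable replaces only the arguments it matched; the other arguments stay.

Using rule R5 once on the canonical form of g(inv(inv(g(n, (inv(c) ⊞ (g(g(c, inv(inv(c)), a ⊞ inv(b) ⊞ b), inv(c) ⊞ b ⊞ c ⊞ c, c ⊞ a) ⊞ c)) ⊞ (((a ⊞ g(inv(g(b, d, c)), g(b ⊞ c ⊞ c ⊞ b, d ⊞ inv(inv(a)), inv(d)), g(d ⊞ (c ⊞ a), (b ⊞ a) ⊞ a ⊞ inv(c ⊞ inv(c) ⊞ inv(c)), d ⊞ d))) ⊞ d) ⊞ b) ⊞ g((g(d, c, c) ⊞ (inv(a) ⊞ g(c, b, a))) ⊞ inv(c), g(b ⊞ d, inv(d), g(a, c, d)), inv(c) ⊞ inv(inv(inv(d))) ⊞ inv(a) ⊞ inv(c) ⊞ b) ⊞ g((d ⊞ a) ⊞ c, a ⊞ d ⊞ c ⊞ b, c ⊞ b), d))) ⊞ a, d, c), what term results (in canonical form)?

Answer: g(a ⊞ g(n, a ⊞ b ⊞ d ⊞ g(a ⊞ c ⊞ d, a ⊞ b ⊞ c ⊞ d, b ⊞ c) ⊞ g(g(c, b, a) ⊞ g(d, c, c) ⊞ inv(a) ⊞ inv(c), g(b ⊞ d, inv(d), g(a, c, d)), inv(a) ⊞ inv(c) ⊞ inv(c) ⊞ inv(d)) ⊞ g(g(c, c, a), b ⊞ c, a ⊞ c) ⊞ g(inv(g(b, d, c)), g(b ⊞ b ⊞ c ⊞ c, a ⊞ d, inv(d)), g(a ⊞ c ⊞ d, a ⊞ a ⊞ b ⊞ c, d ⊞ d)), d), d, c)

Derivation:
Canonical form:  g(a ⊞ g(n, a ⊞ b ⊞ d ⊞ g(a ⊞ c ⊞ d, a ⊞ b ⊞ c ⊞ d, b ⊞ c) ⊞ g(g(c, b, a) ⊞ g(d, c, c) ⊞ inv(a) ⊞ inv(c), g(b ⊞ d, inv(d), g(a, c, d)), b ⊞ inv(a) ⊞ inv(c) ⊞ inv(c) ⊞ inv(d)) ⊞ g(g(c, c, a), b ⊞ c, a ⊞ c) ⊞ g(inv(g(b, d, c)), g(b ⊞ b ⊞ c ⊞ c, a ⊞ d, inv(d)), g(a ⊞ c ⊞ d, a ⊞ a ⊞ b ⊞ c, d ⊞ d)), d), d, c)
Match R5:  consume b, inv(a);  x := a
Result:  g(a ⊞ g(n, a ⊞ b ⊞ d ⊞ g(a ⊞ c ⊞ d, a ⊞ b ⊞ c ⊞ d, b ⊞ c) ⊞ g(g(c, b, a) ⊞ g(d, c, c) ⊞ inv(a) ⊞ inv(c), g(b ⊞ d, inv(d), g(a, c, d)), inv(a) ⊞ inv(c) ⊞ inv(c) ⊞ inv(d)) ⊞ g(g(c, c, a), b ⊞ c, a ⊞ c) ⊞ g(inv(g(b, d, c)), g(b ⊞ b ⊞ c ⊞ c, a ⊞ d, inv(d)), g(a ⊞ c ⊞ d, a ⊞ a ⊞ b ⊞ c, d ⊞ d)), d), d, c)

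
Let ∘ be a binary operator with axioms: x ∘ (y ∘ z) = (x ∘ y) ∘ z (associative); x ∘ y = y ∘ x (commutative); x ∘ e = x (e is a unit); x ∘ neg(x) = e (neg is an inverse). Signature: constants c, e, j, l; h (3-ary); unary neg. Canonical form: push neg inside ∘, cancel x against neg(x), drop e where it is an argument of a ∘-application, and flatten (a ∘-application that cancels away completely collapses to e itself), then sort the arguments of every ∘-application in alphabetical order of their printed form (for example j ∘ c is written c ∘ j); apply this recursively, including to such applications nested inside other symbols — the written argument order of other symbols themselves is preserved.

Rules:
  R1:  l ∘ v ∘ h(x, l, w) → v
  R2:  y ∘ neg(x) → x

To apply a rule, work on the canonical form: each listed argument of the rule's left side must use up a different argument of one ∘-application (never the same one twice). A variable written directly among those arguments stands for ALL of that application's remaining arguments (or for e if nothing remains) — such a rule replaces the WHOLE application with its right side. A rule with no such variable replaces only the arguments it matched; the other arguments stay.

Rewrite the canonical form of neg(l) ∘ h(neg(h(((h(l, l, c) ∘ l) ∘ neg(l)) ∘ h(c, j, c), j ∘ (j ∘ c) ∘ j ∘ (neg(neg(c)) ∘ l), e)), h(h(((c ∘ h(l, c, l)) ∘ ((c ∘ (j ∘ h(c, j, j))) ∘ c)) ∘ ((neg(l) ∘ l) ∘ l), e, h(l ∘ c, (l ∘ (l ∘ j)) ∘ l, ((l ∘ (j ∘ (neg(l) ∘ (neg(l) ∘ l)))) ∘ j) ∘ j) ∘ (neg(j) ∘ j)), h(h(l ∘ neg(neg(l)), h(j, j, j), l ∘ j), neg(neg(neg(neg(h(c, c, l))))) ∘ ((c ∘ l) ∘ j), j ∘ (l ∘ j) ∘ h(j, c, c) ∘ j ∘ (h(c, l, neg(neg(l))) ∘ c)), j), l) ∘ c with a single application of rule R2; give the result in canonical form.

Answer: l

Derivation:
Canonical form:  c ∘ h(neg(h(h(c, j, c) ∘ h(l, l, c), c ∘ c ∘ j ∘ j ∘ j ∘ l, e)), h(h(c ∘ c ∘ c ∘ h(c, j, j) ∘ h(l, c, l) ∘ j ∘ l, e, h(c ∘ l, j ∘ l ∘ l ∘ l, j ∘ j ∘ j)), h(h(l ∘ l, h(j, j, j), j ∘ l), c ∘ h(c, c, l) ∘ j ∘ l, c ∘ h(c, l, l) ∘ h(j, c, c) ∘ j ∘ j ∘ j ∘ l), j), l) ∘ neg(l)
Apply R2:  consuming neg(l);  x := l, y := c ∘ h(neg(h(h(c, j, c) ∘ h(l, l, c), c ∘ c ∘ j ∘ j ∘ j ∘ l, e)), h(h(c ∘ c ∘ c ∘ h(c, j, j) ∘ h(l, c, l) ∘ j ∘ l, e, h(c ∘ l, j ∘ l ∘ l ∘ l, j ∘ j ∘ j)), h(h(l ∘ l, h(j, j, j), j ∘ l), c ∘ h(c, c, l) ∘ j ∘ l, c ∘ h(c, l, l) ∘ h(j, c, c) ∘ j ∘ j ∘ j ∘ l), j), l)
Every leftover argument binds to the variable; the entire application is replaced.
Result:  l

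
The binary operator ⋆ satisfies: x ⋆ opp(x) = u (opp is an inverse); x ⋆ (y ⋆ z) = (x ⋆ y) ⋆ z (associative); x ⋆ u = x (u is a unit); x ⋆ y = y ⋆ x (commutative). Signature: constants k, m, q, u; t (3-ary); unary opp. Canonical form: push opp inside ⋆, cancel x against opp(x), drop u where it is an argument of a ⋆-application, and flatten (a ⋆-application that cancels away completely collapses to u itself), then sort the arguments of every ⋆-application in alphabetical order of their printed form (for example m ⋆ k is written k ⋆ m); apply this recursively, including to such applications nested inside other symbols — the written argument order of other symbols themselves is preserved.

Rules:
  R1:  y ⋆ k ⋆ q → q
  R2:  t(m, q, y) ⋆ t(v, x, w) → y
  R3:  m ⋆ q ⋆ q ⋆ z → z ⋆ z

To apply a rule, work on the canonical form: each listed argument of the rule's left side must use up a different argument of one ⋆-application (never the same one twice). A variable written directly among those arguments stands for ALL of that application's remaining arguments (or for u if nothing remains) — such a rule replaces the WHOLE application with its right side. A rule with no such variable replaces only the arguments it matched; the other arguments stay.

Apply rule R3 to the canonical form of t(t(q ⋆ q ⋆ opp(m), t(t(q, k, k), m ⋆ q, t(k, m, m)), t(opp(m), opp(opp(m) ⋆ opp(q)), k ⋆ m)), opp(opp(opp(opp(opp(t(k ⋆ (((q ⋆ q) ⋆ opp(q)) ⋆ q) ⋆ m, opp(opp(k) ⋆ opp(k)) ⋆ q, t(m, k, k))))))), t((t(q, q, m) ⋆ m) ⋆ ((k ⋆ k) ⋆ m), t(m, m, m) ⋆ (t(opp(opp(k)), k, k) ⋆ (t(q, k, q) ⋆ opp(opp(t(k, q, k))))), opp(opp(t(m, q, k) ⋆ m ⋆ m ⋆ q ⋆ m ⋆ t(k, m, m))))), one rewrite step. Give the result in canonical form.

Canonical form:  t(t(opp(m) ⋆ q ⋆ q, t(t(q, k, k), m ⋆ q, t(k, m, m)), t(opp(m), m ⋆ q, k ⋆ m)), opp(t(k ⋆ m ⋆ q ⋆ q, k ⋆ k ⋆ q, t(m, k, k))), t(k ⋆ k ⋆ m ⋆ m ⋆ t(q, q, m), t(k, k, k) ⋆ t(k, q, k) ⋆ t(m, m, m) ⋆ t(q, k, q), m ⋆ m ⋆ m ⋆ q ⋆ t(k, m, m) ⋆ t(m, q, k)))
R3 matches:  uses m, q, q;  z := k
The variable takes the whole remainder — replace the entire application.
New term:  t(t(opp(m) ⋆ q ⋆ q, t(t(q, k, k), m ⋆ q, t(k, m, m)), t(opp(m), m ⋆ q, k ⋆ m)), opp(t(k ⋆ k, k ⋆ k ⋆ q, t(m, k, k))), t(k ⋆ k ⋆ m ⋆ m ⋆ t(q, q, m), t(k, k, k) ⋆ t(k, q, k) ⋆ t(m, m, m) ⋆ t(q, k, q), m ⋆ m ⋆ m ⋆ q ⋆ t(k, m, m) ⋆ t(m, q, k)))

Answer: t(t(opp(m) ⋆ q ⋆ q, t(t(q, k, k), m ⋆ q, t(k, m, m)), t(opp(m), m ⋆ q, k ⋆ m)), opp(t(k ⋆ k, k ⋆ k ⋆ q, t(m, k, k))), t(k ⋆ k ⋆ m ⋆ m ⋆ t(q, q, m), t(k, k, k) ⋆ t(k, q, k) ⋆ t(m, m, m) ⋆ t(q, k, q), m ⋆ m ⋆ m ⋆ q ⋆ t(k, m, m) ⋆ t(m, q, k)))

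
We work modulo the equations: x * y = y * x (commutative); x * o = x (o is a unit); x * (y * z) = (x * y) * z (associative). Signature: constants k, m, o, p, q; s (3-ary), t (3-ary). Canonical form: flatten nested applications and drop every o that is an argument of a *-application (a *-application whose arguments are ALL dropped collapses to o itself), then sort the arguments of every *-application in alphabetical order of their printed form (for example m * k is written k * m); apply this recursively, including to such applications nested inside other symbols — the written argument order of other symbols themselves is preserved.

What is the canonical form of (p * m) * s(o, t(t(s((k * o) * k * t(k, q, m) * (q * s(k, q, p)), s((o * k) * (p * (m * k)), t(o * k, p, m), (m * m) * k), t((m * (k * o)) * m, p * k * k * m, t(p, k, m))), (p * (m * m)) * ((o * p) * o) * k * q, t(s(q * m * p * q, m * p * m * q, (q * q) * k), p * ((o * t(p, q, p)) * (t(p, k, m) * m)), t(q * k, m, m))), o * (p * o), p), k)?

Flatten:  p * m * s(o, t(t(s((k * o) * k * t(k, q, m) * (q * s(k, q, p)), s((o * k) * (p * (m * k)), t(o * k, p, m), (m * m) * k), t((m * (k * o)) * m, p * k * k * m, t(p, k, m))), (p * (m * m)) * ((o * p) * o) * k * q, t(s(q * m * p * q, m * p * m * q, (q * q) * k), p * ((o * t(p, q, p)) * (t(p, k, m) * m)), t(q * k, m, m))), o * (p * o), p), k)
Inside:  s(o, t(t(s((k * o) * k * t(k, q, m) * (q * s(k, q, p)), s((o * k) * (p * (m * k)), t(o * k, p, m), (m * m) * k), t((m * (k * o)) * m, p * k * k * m, t(p, k, m))), (p * (m * m)) * ((o * p) * o) * k * q, t(s(q * m * p * q, m * p * m * q, (q * q) * k), p * ((o * t(p, q, p)) * (t(p, k, m) * m)), t(q * k, m, m))), o * (p * o), p), k)  →  s(o, t(t(s(k * k * q * s(k, q, p) * t(k, q, m), s(k * k * m * p, t(k, p, m), k * m * m), t(k * m * m, k * k * m * p, t(p, k, m))), k * m * m * p * p * q, t(s(m * p * q * q, m * m * p * q, k * q * q), m * p * t(p, k, m) * t(p, q, p), t(k * q, m, m))), p, p), k)
Order the arguments:  m * p * s(o, t(t(s(k * k * q * s(k, q, p) * t(k, q, m), s(k * k * m * p, t(k, p, m), k * m * m), t(k * m * m, k * k * m * p, t(p, k, m))), k * m * m * p * p * q, t(s(m * p * q * q, m * m * p * q, k * q * q), m * p * t(p, k, m) * t(p, q, p), t(k * q, m, m))), p, p), k)

Answer: m * p * s(o, t(t(s(k * k * q * s(k, q, p) * t(k, q, m), s(k * k * m * p, t(k, p, m), k * m * m), t(k * m * m, k * k * m * p, t(p, k, m))), k * m * m * p * p * q, t(s(m * p * q * q, m * m * p * q, k * q * q), m * p * t(p, k, m) * t(p, q, p), t(k * q, m, m))), p, p), k)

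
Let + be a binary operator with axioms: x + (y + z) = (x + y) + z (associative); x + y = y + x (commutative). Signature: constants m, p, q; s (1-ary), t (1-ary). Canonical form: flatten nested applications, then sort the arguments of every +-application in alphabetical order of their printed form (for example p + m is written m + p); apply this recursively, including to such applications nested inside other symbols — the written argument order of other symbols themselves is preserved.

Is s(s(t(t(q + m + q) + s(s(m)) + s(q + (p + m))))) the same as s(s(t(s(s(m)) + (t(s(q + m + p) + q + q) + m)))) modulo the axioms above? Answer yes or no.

Left:  s(s(t(t(q + m + q) + s(s(m)) + s(q + (p + m)))))
  Focus inside:  t(q + m + q) + s(s(m)) + s(q + (p + m))
  Simplify inside:  t(q + m + q)  →  t(m + q + q)
  Inside:  s(q + (p + m))  →  s(m + p + q)
  Sort:  s(m + p + q) + s(s(m)) + t(m + q + q)
  Rebuild:  s(s(t(s(m + p + q) + s(s(m)) + t(m + q + q))))
Right:  s(s(t(s(s(m)) + (t(s(q + m + p) + q + q) + m))))
  Focus inside:  s(s(m)) + (t(s(q + m + p) + q + q) + m)
  Merge nested applications:  s(s(m)) + t(s(q + m + p) + q + q) + m
  Simplify inside:  t(s(q + m + p) + q + q)  →  t(q + q + s(m + p + q))
  Sort:  m + s(s(m)) + t(q + q + s(m + p + q))
  Reassemble:  s(s(t(m + s(s(m)) + t(q + q + s(m + p + q)))))

Answer: no — s(s(t(s(m + p + q) + s(s(m)) + t(m + q + q)))) vs s(s(t(m + s(s(m)) + t(q + q + s(m + p + q)))))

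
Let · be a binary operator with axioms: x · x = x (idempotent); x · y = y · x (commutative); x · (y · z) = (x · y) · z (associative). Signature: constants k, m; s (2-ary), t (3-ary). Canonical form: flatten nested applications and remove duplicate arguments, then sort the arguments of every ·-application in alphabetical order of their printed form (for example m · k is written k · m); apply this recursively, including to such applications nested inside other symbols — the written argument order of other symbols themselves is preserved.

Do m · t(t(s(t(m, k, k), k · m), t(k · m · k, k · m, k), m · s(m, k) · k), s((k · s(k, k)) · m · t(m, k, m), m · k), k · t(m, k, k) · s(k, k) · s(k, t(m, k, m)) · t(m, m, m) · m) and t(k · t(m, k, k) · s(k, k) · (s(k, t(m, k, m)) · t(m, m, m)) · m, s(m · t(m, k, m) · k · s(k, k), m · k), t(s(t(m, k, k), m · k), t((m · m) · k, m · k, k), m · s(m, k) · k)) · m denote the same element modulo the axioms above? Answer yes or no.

Left:  m · t(t(s(t(m, k, k), k · m), t(k · m · k, k · m, k), m · s(m, k) · k), s((k · s(k, k)) · m · t(m, k, m), m · k), k · t(m, k, k) · s(k, k) · s(k, t(m, k, m)) · t(m, m, m) · m)
  Inside:  t(t(s(t(m, k, k), k · m), t(k · m · k, k · m, k), m · s(m, k) · k), s((k · s(k, k)) · m · t(m, k, m), m · k), k · t(m, k, k) · s(k, k) · s(k, t(m, k, m)) · t(m, m, m) · m)  →  t(t(s(t(m, k, k), k · m), t(k · m, k · m, k), k · m · s(m, k)), s(k · m · s(k, k) · t(m, k, m), k · m), k · m · s(k, k) · s(k, t(m, k, m)) · t(m, k, k) · t(m, m, m))
  Sort arguments:  m · t(t(s(t(m, k, k), k · m), t(k · m, k · m, k), k · m · s(m, k)), s(k · m · s(k, k) · t(m, k, m), k · m), k · m · s(k, k) · s(k, t(m, k, m)) · t(m, k, k) · t(m, m, m))
Right:  t(k · t(m, k, k) · s(k, k) · (s(k, t(m, k, m)) · t(m, m, m)) · m, s(m · t(m, k, m) · k · s(k, k), m · k), t(s(t(m, k, k), m · k), t((m · m) · k, m · k, k), m · s(m, k) · k)) · m
  Canonicalize subterm:  t(k · t(m, k, k) · s(k, k) · (s(k, t(m, k, m)) · t(m, m, m)) · m, s(m · t(m, k, m) · k · s(k, k), m · k), t(s(t(m, k, k), m · k), t((m · m) · k, m · k, k), m · s(m, k) · k))  →  t(k · m · s(k, k) · s(k, t(m, k, m)) · t(m, k, k) · t(m, m, m), s(k · m · s(k, k) · t(m, k, m), k · m), t(s(t(m, k, k), k · m), t(k · m, k · m, k), k · m · s(m, k)))
  Sort:  m · t(k · m · s(k, k) · s(k, t(m, k, m)) · t(m, k, k) · t(m, m, m), s(k · m · s(k, k) · t(m, k, m), k · m), t(s(t(m, k, k), k · m), t(k · m, k · m, k), k · m · s(m, k)))

Answer: no — m · t(t(s(t(m, k, k), k · m), t(k · m, k · m, k), k · m · s(m, k)), s(k · m · s(k, k) · t(m, k, m), k · m), k · m · s(k, k) · s(k, t(m, k, m)) · t(m, k, k) · t(m, m, m)) vs m · t(k · m · s(k, k) · s(k, t(m, k, m)) · t(m, k, k) · t(m, m, m), s(k · m · s(k, k) · t(m, k, m), k · m), t(s(t(m, k, k), k · m), t(k · m, k · m, k), k · m · s(m, k)))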